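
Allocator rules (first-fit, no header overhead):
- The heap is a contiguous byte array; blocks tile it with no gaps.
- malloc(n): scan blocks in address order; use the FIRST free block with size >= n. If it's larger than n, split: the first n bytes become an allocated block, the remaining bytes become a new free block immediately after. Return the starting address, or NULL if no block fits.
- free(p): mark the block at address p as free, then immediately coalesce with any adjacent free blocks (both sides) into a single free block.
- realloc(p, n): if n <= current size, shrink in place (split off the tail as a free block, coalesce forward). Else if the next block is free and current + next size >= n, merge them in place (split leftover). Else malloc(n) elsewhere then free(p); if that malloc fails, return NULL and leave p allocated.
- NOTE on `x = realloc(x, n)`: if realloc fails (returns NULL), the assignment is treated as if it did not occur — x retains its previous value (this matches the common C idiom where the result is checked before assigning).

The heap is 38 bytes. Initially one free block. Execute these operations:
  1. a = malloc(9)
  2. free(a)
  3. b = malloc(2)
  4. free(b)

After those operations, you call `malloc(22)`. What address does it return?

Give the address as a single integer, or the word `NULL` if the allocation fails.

Answer: 0

Derivation:
Op 1: a = malloc(9) -> a = 0; heap: [0-8 ALLOC][9-37 FREE]
Op 2: free(a) -> (freed a); heap: [0-37 FREE]
Op 3: b = malloc(2) -> b = 0; heap: [0-1 ALLOC][2-37 FREE]
Op 4: free(b) -> (freed b); heap: [0-37 FREE]
malloc(22): first-fit scan over [0-37 FREE] -> 0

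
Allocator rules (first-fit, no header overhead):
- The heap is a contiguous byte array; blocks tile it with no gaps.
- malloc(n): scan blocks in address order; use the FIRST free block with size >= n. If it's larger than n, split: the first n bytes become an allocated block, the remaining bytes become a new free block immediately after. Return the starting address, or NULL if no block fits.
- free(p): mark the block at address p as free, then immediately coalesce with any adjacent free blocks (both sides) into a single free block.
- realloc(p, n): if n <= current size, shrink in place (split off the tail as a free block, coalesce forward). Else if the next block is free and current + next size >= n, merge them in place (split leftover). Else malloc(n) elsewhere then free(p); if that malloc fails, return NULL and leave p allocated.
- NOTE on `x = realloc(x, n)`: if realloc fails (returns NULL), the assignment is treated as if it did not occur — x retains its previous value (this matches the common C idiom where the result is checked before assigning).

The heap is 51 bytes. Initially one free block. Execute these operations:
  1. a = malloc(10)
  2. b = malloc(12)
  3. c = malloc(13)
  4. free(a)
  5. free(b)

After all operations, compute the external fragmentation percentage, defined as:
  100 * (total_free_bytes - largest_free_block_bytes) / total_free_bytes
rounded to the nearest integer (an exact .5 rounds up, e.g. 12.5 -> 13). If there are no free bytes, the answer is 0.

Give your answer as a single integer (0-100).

Answer: 42

Derivation:
Op 1: a = malloc(10) -> a = 0; heap: [0-9 ALLOC][10-50 FREE]
Op 2: b = malloc(12) -> b = 10; heap: [0-9 ALLOC][10-21 ALLOC][22-50 FREE]
Op 3: c = malloc(13) -> c = 22; heap: [0-9 ALLOC][10-21 ALLOC][22-34 ALLOC][35-50 FREE]
Op 4: free(a) -> (freed a); heap: [0-9 FREE][10-21 ALLOC][22-34 ALLOC][35-50 FREE]
Op 5: free(b) -> (freed b); heap: [0-21 FREE][22-34 ALLOC][35-50 FREE]
Free blocks: [22 16] total_free=38 largest=22 -> 100*(38-22)/38 = 1600/38 ≈ 42.105 -> rounds to 42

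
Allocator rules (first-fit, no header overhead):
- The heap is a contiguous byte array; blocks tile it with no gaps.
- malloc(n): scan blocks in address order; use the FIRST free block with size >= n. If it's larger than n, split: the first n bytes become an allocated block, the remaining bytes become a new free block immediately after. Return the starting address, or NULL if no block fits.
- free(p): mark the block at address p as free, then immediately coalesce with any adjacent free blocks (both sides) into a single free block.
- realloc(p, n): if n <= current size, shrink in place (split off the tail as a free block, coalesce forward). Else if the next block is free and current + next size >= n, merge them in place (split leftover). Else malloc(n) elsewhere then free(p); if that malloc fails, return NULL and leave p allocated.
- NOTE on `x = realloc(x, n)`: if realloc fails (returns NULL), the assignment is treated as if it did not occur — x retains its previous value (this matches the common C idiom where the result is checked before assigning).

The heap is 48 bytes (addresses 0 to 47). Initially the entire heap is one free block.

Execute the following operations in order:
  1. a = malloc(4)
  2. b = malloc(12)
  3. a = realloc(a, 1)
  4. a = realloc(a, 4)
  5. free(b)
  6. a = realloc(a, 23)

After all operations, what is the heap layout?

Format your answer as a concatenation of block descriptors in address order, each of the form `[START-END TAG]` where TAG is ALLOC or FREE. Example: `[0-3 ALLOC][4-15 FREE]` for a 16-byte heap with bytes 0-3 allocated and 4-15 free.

Answer: [0-22 ALLOC][23-47 FREE]

Derivation:
Op 1: a = malloc(4) -> a = 0; heap: [0-3 ALLOC][4-47 FREE]
Op 2: b = malloc(12) -> b = 4; heap: [0-3 ALLOC][4-15 ALLOC][16-47 FREE]
Op 3: a = realloc(a, 1) -> a = 0; heap: [0-0 ALLOC][1-3 FREE][4-15 ALLOC][16-47 FREE]
Op 4: a = realloc(a, 4) -> a = 0; heap: [0-3 ALLOC][4-15 ALLOC][16-47 FREE]
Op 5: free(b) -> (freed b); heap: [0-3 ALLOC][4-47 FREE]
Op 6: a = realloc(a, 23) -> a = 0; heap: [0-22 ALLOC][23-47 FREE]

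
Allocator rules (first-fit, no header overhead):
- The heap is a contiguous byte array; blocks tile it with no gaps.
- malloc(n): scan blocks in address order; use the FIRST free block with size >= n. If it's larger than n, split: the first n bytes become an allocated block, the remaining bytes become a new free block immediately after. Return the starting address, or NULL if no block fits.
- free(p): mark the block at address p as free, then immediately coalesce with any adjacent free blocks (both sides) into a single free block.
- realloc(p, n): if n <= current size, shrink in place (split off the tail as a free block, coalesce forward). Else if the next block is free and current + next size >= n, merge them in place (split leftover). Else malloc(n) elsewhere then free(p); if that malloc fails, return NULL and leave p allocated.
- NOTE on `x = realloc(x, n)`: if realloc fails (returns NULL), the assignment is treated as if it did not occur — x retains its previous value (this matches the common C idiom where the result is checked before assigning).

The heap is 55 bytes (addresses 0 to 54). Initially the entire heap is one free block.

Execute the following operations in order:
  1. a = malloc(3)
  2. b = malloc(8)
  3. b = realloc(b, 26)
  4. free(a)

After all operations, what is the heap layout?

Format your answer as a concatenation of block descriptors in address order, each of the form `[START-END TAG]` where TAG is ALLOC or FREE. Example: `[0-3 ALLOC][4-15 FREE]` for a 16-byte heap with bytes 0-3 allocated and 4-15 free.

Answer: [0-2 FREE][3-28 ALLOC][29-54 FREE]

Derivation:
Op 1: a = malloc(3) -> a = 0; heap: [0-2 ALLOC][3-54 FREE]
Op 2: b = malloc(8) -> b = 3; heap: [0-2 ALLOC][3-10 ALLOC][11-54 FREE]
Op 3: b = realloc(b, 26) -> b = 3; heap: [0-2 ALLOC][3-28 ALLOC][29-54 FREE]
Op 4: free(a) -> (freed a); heap: [0-2 FREE][3-28 ALLOC][29-54 FREE]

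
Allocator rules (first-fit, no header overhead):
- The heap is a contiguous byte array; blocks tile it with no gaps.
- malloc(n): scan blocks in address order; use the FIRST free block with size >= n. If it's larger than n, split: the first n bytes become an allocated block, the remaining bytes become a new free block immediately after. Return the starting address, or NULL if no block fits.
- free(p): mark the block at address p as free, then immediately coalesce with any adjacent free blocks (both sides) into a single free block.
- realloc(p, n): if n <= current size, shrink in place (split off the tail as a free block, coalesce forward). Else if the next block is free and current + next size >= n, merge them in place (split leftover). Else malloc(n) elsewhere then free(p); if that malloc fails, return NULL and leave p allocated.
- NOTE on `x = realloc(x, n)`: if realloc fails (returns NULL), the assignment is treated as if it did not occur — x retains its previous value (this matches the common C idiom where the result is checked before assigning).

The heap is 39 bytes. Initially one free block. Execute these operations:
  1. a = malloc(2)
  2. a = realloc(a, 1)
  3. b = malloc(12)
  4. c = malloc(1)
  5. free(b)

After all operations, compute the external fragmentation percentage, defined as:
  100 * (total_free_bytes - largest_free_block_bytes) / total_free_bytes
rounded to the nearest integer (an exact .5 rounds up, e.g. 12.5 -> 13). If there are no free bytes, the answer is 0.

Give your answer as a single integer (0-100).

Op 1: a = malloc(2) -> a = 0; heap: [0-1 ALLOC][2-38 FREE]
Op 2: a = realloc(a, 1) -> a = 0; heap: [0-0 ALLOC][1-38 FREE]
Op 3: b = malloc(12) -> b = 1; heap: [0-0 ALLOC][1-12 ALLOC][13-38 FREE]
Op 4: c = malloc(1) -> c = 13; heap: [0-0 ALLOC][1-12 ALLOC][13-13 ALLOC][14-38 FREE]
Op 5: free(b) -> (freed b); heap: [0-0 ALLOC][1-12 FREE][13-13 ALLOC][14-38 FREE]
Free blocks: [12 25] total_free=37 largest=25 -> 100*(37-25)/37 = 1200/37 ≈ 32.432 -> rounds to 32

Answer: 32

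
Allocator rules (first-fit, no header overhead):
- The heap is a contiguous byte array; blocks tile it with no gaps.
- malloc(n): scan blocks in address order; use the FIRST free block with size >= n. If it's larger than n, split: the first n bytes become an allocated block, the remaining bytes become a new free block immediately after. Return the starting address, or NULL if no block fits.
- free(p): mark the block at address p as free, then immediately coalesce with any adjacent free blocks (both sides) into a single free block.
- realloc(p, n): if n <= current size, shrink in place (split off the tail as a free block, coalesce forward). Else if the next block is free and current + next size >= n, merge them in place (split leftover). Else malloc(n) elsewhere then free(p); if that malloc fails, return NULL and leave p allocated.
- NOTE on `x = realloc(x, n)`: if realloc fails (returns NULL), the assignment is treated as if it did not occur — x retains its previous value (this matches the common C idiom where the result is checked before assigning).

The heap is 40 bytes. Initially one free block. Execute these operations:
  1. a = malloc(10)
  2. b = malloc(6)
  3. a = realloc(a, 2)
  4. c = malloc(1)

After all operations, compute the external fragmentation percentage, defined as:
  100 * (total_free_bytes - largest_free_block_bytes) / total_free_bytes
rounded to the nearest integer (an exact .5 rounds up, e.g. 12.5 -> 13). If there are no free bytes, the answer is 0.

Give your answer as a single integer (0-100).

Op 1: a = malloc(10) -> a = 0; heap: [0-9 ALLOC][10-39 FREE]
Op 2: b = malloc(6) -> b = 10; heap: [0-9 ALLOC][10-15 ALLOC][16-39 FREE]
Op 3: a = realloc(a, 2) -> a = 0; heap: [0-1 ALLOC][2-9 FREE][10-15 ALLOC][16-39 FREE]
Op 4: c = malloc(1) -> c = 2; heap: [0-1 ALLOC][2-2 ALLOC][3-9 FREE][10-15 ALLOC][16-39 FREE]
Free blocks: [7 24] total_free=31 largest=24 -> 100*(31-24)/31 = 700/31 ≈ 22.581 -> rounds to 23

Answer: 23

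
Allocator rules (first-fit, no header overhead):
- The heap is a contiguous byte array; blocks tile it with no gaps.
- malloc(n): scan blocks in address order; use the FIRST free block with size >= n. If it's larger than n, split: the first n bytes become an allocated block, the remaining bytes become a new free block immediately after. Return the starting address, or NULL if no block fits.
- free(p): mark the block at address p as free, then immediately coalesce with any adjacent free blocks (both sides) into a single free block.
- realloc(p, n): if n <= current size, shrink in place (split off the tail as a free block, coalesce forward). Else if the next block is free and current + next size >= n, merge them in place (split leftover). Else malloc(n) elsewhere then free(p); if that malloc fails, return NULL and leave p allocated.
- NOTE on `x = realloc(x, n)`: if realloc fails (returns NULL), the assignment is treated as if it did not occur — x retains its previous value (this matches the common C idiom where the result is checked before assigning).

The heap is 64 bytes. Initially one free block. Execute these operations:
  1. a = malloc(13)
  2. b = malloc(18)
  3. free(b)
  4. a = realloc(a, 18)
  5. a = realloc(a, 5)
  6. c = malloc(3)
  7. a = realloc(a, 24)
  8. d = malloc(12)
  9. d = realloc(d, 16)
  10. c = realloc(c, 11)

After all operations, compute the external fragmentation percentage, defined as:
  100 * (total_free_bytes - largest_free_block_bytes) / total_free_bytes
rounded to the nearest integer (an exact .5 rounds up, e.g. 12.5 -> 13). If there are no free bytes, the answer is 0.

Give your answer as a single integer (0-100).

Op 1: a = malloc(13) -> a = 0; heap: [0-12 ALLOC][13-63 FREE]
Op 2: b = malloc(18) -> b = 13; heap: [0-12 ALLOC][13-30 ALLOC][31-63 FREE]
Op 3: free(b) -> (freed b); heap: [0-12 ALLOC][13-63 FREE]
Op 4: a = realloc(a, 18) -> a = 0; heap: [0-17 ALLOC][18-63 FREE]
Op 5: a = realloc(a, 5) -> a = 0; heap: [0-4 ALLOC][5-63 FREE]
Op 6: c = malloc(3) -> c = 5; heap: [0-4 ALLOC][5-7 ALLOC][8-63 FREE]
Op 7: a = realloc(a, 24) -> a = 8; heap: [0-4 FREE][5-7 ALLOC][8-31 ALLOC][32-63 FREE]
Op 8: d = malloc(12) -> d = 32; heap: [0-4 FREE][5-7 ALLOC][8-31 ALLOC][32-43 ALLOC][44-63 FREE]
Op 9: d = realloc(d, 16) -> d = 32; heap: [0-4 FREE][5-7 ALLOC][8-31 ALLOC][32-47 ALLOC][48-63 FREE]
Op 10: c = realloc(c, 11) -> c = 48; heap: [0-7 FREE][8-31 ALLOC][32-47 ALLOC][48-58 ALLOC][59-63 FREE]
Free blocks: [8 5] total_free=13 largest=8 -> 100*(13-8)/13 = 500/13 ≈ 38.462 -> rounds to 38

Answer: 38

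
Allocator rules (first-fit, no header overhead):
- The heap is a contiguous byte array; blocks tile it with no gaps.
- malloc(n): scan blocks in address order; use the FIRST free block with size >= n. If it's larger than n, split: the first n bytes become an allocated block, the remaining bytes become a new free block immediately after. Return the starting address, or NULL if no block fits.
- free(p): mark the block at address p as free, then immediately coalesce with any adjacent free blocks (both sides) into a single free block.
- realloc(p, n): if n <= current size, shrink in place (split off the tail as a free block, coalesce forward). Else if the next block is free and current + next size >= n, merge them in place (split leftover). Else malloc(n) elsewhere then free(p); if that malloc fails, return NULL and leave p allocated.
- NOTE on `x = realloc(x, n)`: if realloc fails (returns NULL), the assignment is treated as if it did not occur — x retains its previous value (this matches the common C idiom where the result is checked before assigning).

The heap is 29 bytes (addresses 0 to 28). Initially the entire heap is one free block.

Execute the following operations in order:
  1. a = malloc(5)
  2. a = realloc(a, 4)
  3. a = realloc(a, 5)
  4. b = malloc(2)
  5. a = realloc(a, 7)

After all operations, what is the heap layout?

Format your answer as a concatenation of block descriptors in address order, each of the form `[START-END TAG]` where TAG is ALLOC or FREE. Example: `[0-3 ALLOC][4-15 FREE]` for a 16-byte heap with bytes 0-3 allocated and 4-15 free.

Op 1: a = malloc(5) -> a = 0; heap: [0-4 ALLOC][5-28 FREE]
Op 2: a = realloc(a, 4) -> a = 0; heap: [0-3 ALLOC][4-28 FREE]
Op 3: a = realloc(a, 5) -> a = 0; heap: [0-4 ALLOC][5-28 FREE]
Op 4: b = malloc(2) -> b = 5; heap: [0-4 ALLOC][5-6 ALLOC][7-28 FREE]
Op 5: a = realloc(a, 7) -> a = 7; heap: [0-4 FREE][5-6 ALLOC][7-13 ALLOC][14-28 FREE]

Answer: [0-4 FREE][5-6 ALLOC][7-13 ALLOC][14-28 FREE]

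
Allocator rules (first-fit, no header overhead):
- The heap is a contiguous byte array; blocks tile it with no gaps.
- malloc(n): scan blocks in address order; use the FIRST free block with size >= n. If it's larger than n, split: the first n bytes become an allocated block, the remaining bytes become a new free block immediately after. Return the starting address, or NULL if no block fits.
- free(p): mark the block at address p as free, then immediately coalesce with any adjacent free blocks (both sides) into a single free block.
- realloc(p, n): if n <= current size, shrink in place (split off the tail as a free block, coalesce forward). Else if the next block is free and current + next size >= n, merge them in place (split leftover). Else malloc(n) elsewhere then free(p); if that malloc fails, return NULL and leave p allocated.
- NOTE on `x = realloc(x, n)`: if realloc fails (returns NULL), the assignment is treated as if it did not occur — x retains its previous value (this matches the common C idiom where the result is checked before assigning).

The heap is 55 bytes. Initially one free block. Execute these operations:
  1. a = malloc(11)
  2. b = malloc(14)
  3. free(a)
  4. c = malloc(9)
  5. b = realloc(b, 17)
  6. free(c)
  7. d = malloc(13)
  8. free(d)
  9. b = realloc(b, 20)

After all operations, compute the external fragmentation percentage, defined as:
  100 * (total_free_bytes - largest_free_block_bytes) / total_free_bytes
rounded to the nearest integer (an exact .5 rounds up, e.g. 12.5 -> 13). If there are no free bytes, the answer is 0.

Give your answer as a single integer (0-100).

Answer: 31

Derivation:
Op 1: a = malloc(11) -> a = 0; heap: [0-10 ALLOC][11-54 FREE]
Op 2: b = malloc(14) -> b = 11; heap: [0-10 ALLOC][11-24 ALLOC][25-54 FREE]
Op 3: free(a) -> (freed a); heap: [0-10 FREE][11-24 ALLOC][25-54 FREE]
Op 4: c = malloc(9) -> c = 0; heap: [0-8 ALLOC][9-10 FREE][11-24 ALLOC][25-54 FREE]
Op 5: b = realloc(b, 17) -> b = 11; heap: [0-8 ALLOC][9-10 FREE][11-27 ALLOC][28-54 FREE]
Op 6: free(c) -> (freed c); heap: [0-10 FREE][11-27 ALLOC][28-54 FREE]
Op 7: d = malloc(13) -> d = 28; heap: [0-10 FREE][11-27 ALLOC][28-40 ALLOC][41-54 FREE]
Op 8: free(d) -> (freed d); heap: [0-10 FREE][11-27 ALLOC][28-54 FREE]
Op 9: b = realloc(b, 20) -> b = 11; heap: [0-10 FREE][11-30 ALLOC][31-54 FREE]
Free blocks: [11 24] total_free=35 largest=24 -> 100*(35-24)/35 = 1100/35 ≈ 31.429 -> rounds to 31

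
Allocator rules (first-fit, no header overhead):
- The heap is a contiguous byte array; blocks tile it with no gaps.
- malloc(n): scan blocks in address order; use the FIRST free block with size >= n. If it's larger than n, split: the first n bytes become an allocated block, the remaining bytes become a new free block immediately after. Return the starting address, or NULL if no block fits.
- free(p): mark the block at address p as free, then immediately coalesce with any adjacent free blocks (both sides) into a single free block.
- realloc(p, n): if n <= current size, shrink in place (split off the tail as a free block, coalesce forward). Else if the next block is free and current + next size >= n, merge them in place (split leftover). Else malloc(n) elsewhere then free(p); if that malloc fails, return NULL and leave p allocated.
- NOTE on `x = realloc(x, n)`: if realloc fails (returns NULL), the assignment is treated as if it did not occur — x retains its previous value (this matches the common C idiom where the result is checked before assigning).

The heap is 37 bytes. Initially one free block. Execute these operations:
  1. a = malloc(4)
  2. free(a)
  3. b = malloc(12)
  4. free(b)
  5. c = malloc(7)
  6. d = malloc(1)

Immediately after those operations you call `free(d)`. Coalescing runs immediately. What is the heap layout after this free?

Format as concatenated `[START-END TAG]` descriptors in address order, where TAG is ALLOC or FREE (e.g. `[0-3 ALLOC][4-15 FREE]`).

Answer: [0-6 ALLOC][7-36 FREE]

Derivation:
Op 1: a = malloc(4) -> a = 0; heap: [0-3 ALLOC][4-36 FREE]
Op 2: free(a) -> (freed a); heap: [0-36 FREE]
Op 3: b = malloc(12) -> b = 0; heap: [0-11 ALLOC][12-36 FREE]
Op 4: free(b) -> (freed b); heap: [0-36 FREE]
Op 5: c = malloc(7) -> c = 0; heap: [0-6 ALLOC][7-36 FREE]
Op 6: d = malloc(1) -> d = 7; heap: [0-6 ALLOC][7-7 ALLOC][8-36 FREE]
free(d): d = 7 -> block [7-7 ALLOC]; mark free, coalesce with adjacent free neighbors -> [0-6 ALLOC][7-36 FREE]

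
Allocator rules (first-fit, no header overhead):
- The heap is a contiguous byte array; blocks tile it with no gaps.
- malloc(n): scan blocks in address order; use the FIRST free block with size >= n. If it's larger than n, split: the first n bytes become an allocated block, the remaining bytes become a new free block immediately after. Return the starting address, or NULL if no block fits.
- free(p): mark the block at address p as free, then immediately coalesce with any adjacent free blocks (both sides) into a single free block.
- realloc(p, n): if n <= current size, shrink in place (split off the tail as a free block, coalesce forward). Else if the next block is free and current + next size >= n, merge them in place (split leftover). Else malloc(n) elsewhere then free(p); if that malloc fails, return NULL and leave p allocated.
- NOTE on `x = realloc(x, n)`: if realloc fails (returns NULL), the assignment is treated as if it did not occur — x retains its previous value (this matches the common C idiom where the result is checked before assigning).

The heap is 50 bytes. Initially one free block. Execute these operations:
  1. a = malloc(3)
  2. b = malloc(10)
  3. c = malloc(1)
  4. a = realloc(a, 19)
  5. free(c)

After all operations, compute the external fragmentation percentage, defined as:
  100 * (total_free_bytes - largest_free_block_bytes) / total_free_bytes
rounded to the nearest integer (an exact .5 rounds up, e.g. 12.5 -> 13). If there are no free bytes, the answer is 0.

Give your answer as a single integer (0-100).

Answer: 19

Derivation:
Op 1: a = malloc(3) -> a = 0; heap: [0-2 ALLOC][3-49 FREE]
Op 2: b = malloc(10) -> b = 3; heap: [0-2 ALLOC][3-12 ALLOC][13-49 FREE]
Op 3: c = malloc(1) -> c = 13; heap: [0-2 ALLOC][3-12 ALLOC][13-13 ALLOC][14-49 FREE]
Op 4: a = realloc(a, 19) -> a = 14; heap: [0-2 FREE][3-12 ALLOC][13-13 ALLOC][14-32 ALLOC][33-49 FREE]
Op 5: free(c) -> (freed c); heap: [0-2 FREE][3-12 ALLOC][13-13 FREE][14-32 ALLOC][33-49 FREE]
Free blocks: [3 1 17] total_free=21 largest=17 -> 100*(21-17)/21 = 400/21 ≈ 19.048 -> rounds to 19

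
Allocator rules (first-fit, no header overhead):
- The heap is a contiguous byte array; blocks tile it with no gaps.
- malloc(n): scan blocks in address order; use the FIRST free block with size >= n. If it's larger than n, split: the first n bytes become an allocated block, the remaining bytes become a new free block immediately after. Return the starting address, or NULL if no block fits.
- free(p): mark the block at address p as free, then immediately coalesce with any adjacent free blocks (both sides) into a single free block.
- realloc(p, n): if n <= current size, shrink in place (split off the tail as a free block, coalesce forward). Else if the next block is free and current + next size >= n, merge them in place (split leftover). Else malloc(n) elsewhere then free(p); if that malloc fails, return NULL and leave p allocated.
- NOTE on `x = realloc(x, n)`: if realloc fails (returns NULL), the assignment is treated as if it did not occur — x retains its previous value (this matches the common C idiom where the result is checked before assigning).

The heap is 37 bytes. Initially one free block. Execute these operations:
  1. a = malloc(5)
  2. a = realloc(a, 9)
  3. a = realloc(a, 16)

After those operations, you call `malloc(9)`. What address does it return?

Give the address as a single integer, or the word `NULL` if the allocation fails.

Answer: 16

Derivation:
Op 1: a = malloc(5) -> a = 0; heap: [0-4 ALLOC][5-36 FREE]
Op 2: a = realloc(a, 9) -> a = 0; heap: [0-8 ALLOC][9-36 FREE]
Op 3: a = realloc(a, 16) -> a = 0; heap: [0-15 ALLOC][16-36 FREE]
malloc(9): first-fit scan over [0-15 ALLOC][16-36 FREE] -> 16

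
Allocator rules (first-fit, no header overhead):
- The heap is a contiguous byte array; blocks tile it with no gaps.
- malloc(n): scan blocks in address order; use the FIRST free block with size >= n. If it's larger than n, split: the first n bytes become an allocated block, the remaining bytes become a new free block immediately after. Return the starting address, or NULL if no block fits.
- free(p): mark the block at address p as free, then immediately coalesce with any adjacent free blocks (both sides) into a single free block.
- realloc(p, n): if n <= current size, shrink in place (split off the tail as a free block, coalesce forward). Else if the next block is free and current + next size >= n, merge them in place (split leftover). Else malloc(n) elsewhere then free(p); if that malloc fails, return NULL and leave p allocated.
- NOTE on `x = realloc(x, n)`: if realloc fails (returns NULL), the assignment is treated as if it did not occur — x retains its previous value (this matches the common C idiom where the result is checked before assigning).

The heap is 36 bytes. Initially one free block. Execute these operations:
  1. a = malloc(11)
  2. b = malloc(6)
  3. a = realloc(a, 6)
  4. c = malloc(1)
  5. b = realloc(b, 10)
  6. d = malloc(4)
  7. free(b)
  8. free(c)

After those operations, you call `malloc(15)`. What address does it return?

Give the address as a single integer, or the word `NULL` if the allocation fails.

Op 1: a = malloc(11) -> a = 0; heap: [0-10 ALLOC][11-35 FREE]
Op 2: b = malloc(6) -> b = 11; heap: [0-10 ALLOC][11-16 ALLOC][17-35 FREE]
Op 3: a = realloc(a, 6) -> a = 0; heap: [0-5 ALLOC][6-10 FREE][11-16 ALLOC][17-35 FREE]
Op 4: c = malloc(1) -> c = 6; heap: [0-5 ALLOC][6-6 ALLOC][7-10 FREE][11-16 ALLOC][17-35 FREE]
Op 5: b = realloc(b, 10) -> b = 11; heap: [0-5 ALLOC][6-6 ALLOC][7-10 FREE][11-20 ALLOC][21-35 FREE]
Op 6: d = malloc(4) -> d = 7; heap: [0-5 ALLOC][6-6 ALLOC][7-10 ALLOC][11-20 ALLOC][21-35 FREE]
Op 7: free(b) -> (freed b); heap: [0-5 ALLOC][6-6 ALLOC][7-10 ALLOC][11-35 FREE]
Op 8: free(c) -> (freed c); heap: [0-5 ALLOC][6-6 FREE][7-10 ALLOC][11-35 FREE]
malloc(15): first-fit scan over [0-5 ALLOC][6-6 FREE][7-10 ALLOC][11-35 FREE] -> 11

Answer: 11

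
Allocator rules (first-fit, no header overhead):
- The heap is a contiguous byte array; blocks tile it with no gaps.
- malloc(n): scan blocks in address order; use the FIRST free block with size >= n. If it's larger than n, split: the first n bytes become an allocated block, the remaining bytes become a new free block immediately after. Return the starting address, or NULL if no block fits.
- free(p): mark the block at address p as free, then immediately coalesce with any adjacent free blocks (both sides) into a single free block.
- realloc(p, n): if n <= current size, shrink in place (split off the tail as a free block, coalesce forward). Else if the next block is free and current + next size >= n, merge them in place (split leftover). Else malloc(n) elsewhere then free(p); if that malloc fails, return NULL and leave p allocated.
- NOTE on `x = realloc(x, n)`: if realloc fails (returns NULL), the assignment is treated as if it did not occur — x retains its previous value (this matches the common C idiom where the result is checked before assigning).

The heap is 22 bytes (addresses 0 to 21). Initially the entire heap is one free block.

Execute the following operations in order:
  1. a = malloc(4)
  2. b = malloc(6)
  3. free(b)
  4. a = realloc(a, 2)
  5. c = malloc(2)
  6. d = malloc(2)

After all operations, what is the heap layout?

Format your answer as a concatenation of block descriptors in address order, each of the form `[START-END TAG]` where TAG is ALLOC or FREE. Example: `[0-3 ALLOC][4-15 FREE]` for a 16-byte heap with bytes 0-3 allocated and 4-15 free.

Answer: [0-1 ALLOC][2-3 ALLOC][4-5 ALLOC][6-21 FREE]

Derivation:
Op 1: a = malloc(4) -> a = 0; heap: [0-3 ALLOC][4-21 FREE]
Op 2: b = malloc(6) -> b = 4; heap: [0-3 ALLOC][4-9 ALLOC][10-21 FREE]
Op 3: free(b) -> (freed b); heap: [0-3 ALLOC][4-21 FREE]
Op 4: a = realloc(a, 2) -> a = 0; heap: [0-1 ALLOC][2-21 FREE]
Op 5: c = malloc(2) -> c = 2; heap: [0-1 ALLOC][2-3 ALLOC][4-21 FREE]
Op 6: d = malloc(2) -> d = 4; heap: [0-1 ALLOC][2-3 ALLOC][4-5 ALLOC][6-21 FREE]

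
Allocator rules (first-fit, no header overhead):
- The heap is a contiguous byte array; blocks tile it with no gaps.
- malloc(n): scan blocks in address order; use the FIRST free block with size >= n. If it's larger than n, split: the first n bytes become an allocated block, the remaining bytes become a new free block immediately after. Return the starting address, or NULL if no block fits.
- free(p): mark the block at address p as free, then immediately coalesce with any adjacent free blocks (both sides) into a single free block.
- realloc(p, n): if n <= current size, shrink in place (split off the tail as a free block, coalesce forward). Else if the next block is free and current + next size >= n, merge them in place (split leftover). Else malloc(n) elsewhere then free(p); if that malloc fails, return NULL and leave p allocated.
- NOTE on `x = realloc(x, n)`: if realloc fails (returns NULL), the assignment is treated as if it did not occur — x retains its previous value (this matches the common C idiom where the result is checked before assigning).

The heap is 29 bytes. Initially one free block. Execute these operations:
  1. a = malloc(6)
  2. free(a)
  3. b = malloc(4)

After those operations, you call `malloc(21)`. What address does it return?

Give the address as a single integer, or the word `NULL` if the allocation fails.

Op 1: a = malloc(6) -> a = 0; heap: [0-5 ALLOC][6-28 FREE]
Op 2: free(a) -> (freed a); heap: [0-28 FREE]
Op 3: b = malloc(4) -> b = 0; heap: [0-3 ALLOC][4-28 FREE]
malloc(21): first-fit scan over [0-3 ALLOC][4-28 FREE] -> 4

Answer: 4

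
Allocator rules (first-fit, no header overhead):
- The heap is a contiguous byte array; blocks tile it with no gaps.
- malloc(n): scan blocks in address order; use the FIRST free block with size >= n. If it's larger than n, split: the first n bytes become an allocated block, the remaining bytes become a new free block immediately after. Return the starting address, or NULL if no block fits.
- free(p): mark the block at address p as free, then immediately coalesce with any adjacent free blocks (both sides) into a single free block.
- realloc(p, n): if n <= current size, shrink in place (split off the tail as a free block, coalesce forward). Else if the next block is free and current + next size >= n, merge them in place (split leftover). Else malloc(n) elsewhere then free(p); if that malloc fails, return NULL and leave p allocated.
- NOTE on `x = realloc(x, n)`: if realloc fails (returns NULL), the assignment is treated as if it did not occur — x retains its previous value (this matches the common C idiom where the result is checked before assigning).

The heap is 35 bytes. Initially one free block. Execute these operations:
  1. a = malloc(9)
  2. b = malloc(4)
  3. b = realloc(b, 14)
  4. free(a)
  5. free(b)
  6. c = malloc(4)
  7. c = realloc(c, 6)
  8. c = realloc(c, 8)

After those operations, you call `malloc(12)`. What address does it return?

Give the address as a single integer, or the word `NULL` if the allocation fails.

Op 1: a = malloc(9) -> a = 0; heap: [0-8 ALLOC][9-34 FREE]
Op 2: b = malloc(4) -> b = 9; heap: [0-8 ALLOC][9-12 ALLOC][13-34 FREE]
Op 3: b = realloc(b, 14) -> b = 9; heap: [0-8 ALLOC][9-22 ALLOC][23-34 FREE]
Op 4: free(a) -> (freed a); heap: [0-8 FREE][9-22 ALLOC][23-34 FREE]
Op 5: free(b) -> (freed b); heap: [0-34 FREE]
Op 6: c = malloc(4) -> c = 0; heap: [0-3 ALLOC][4-34 FREE]
Op 7: c = realloc(c, 6) -> c = 0; heap: [0-5 ALLOC][6-34 FREE]
Op 8: c = realloc(c, 8) -> c = 0; heap: [0-7 ALLOC][8-34 FREE]
malloc(12): first-fit scan over [0-7 ALLOC][8-34 FREE] -> 8

Answer: 8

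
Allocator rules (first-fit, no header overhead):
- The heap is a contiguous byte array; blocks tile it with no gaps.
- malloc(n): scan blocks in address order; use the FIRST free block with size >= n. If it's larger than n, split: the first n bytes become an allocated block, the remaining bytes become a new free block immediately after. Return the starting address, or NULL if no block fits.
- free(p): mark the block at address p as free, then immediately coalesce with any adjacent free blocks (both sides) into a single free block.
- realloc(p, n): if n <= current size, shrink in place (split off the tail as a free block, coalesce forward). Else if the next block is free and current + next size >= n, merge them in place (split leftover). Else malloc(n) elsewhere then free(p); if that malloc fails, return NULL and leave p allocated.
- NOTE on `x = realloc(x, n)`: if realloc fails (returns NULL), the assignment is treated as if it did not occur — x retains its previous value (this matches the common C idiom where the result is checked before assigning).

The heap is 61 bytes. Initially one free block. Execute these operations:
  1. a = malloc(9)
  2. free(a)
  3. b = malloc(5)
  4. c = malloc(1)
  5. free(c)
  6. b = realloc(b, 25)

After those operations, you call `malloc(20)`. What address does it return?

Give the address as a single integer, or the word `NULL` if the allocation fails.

Op 1: a = malloc(9) -> a = 0; heap: [0-8 ALLOC][9-60 FREE]
Op 2: free(a) -> (freed a); heap: [0-60 FREE]
Op 3: b = malloc(5) -> b = 0; heap: [0-4 ALLOC][5-60 FREE]
Op 4: c = malloc(1) -> c = 5; heap: [0-4 ALLOC][5-5 ALLOC][6-60 FREE]
Op 5: free(c) -> (freed c); heap: [0-4 ALLOC][5-60 FREE]
Op 6: b = realloc(b, 25) -> b = 0; heap: [0-24 ALLOC][25-60 FREE]
malloc(20): first-fit scan over [0-24 ALLOC][25-60 FREE] -> 25

Answer: 25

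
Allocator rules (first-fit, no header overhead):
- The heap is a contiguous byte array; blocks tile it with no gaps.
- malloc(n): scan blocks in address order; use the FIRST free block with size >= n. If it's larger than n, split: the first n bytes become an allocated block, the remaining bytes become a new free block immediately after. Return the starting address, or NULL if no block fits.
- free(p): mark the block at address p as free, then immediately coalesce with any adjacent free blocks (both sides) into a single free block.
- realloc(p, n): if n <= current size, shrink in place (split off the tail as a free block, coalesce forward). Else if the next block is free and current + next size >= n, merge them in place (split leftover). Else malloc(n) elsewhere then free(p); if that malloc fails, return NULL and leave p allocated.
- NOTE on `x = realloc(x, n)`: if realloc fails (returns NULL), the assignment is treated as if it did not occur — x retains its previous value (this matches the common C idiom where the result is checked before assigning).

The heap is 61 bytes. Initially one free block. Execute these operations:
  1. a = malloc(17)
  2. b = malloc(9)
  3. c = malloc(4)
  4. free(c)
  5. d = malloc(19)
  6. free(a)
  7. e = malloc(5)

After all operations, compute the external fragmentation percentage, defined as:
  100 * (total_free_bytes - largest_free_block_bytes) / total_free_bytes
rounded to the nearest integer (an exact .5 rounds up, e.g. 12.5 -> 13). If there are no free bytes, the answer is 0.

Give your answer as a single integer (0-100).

Op 1: a = malloc(17) -> a = 0; heap: [0-16 ALLOC][17-60 FREE]
Op 2: b = malloc(9) -> b = 17; heap: [0-16 ALLOC][17-25 ALLOC][26-60 FREE]
Op 3: c = malloc(4) -> c = 26; heap: [0-16 ALLOC][17-25 ALLOC][26-29 ALLOC][30-60 FREE]
Op 4: free(c) -> (freed c); heap: [0-16 ALLOC][17-25 ALLOC][26-60 FREE]
Op 5: d = malloc(19) -> d = 26; heap: [0-16 ALLOC][17-25 ALLOC][26-44 ALLOC][45-60 FREE]
Op 6: free(a) -> (freed a); heap: [0-16 FREE][17-25 ALLOC][26-44 ALLOC][45-60 FREE]
Op 7: e = malloc(5) -> e = 0; heap: [0-4 ALLOC][5-16 FREE][17-25 ALLOC][26-44 ALLOC][45-60 FREE]
Free blocks: [12 16] total_free=28 largest=16 -> 100*(28-16)/28 = 1200/28 ≈ 42.857 -> rounds to 43

Answer: 43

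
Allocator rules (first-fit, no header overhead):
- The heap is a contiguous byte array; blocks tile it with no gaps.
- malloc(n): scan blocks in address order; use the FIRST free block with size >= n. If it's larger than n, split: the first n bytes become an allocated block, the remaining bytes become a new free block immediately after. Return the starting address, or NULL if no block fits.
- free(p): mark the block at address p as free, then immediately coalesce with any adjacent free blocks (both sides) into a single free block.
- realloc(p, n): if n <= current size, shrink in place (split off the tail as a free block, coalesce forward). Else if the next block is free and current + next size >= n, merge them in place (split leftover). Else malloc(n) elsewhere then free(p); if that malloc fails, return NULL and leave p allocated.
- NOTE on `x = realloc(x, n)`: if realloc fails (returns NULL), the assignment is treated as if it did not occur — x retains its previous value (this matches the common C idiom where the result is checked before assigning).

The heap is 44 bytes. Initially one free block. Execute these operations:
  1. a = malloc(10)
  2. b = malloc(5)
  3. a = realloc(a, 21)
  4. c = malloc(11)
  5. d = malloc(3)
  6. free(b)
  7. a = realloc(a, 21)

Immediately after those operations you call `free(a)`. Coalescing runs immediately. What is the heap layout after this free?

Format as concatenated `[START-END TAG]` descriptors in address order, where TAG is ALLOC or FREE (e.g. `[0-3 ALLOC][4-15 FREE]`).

Answer: [0-2 ALLOC][3-43 FREE]

Derivation:
Op 1: a = malloc(10) -> a = 0; heap: [0-9 ALLOC][10-43 FREE]
Op 2: b = malloc(5) -> b = 10; heap: [0-9 ALLOC][10-14 ALLOC][15-43 FREE]
Op 3: a = realloc(a, 21) -> a = 15; heap: [0-9 FREE][10-14 ALLOC][15-35 ALLOC][36-43 FREE]
Op 4: c = malloc(11) -> c = NULL; heap: [0-9 FREE][10-14 ALLOC][15-35 ALLOC][36-43 FREE]
Op 5: d = malloc(3) -> d = 0; heap: [0-2 ALLOC][3-9 FREE][10-14 ALLOC][15-35 ALLOC][36-43 FREE]
Op 6: free(b) -> (freed b); heap: [0-2 ALLOC][3-14 FREE][15-35 ALLOC][36-43 FREE]
Op 7: a = realloc(a, 21) -> a = 15; heap: [0-2 ALLOC][3-14 FREE][15-35 ALLOC][36-43 FREE]
free(a): a = 15 -> block [15-35 ALLOC]; mark free, coalesce with adjacent free neighbors -> [0-2 ALLOC][3-43 FREE]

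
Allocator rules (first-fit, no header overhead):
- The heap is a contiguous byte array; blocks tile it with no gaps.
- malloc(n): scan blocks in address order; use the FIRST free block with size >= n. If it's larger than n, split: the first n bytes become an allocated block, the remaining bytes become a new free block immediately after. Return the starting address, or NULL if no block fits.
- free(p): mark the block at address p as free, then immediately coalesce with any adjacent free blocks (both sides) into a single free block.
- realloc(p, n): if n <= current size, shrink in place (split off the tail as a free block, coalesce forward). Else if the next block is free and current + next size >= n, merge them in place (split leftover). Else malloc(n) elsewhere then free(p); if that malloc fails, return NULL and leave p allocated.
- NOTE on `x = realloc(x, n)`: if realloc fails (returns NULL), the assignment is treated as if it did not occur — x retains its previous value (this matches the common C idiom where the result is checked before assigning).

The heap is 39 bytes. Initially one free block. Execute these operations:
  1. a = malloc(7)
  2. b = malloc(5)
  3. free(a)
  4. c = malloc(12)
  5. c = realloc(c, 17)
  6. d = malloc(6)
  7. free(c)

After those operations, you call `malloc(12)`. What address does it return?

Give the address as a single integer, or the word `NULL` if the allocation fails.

Answer: 12

Derivation:
Op 1: a = malloc(7) -> a = 0; heap: [0-6 ALLOC][7-38 FREE]
Op 2: b = malloc(5) -> b = 7; heap: [0-6 ALLOC][7-11 ALLOC][12-38 FREE]
Op 3: free(a) -> (freed a); heap: [0-6 FREE][7-11 ALLOC][12-38 FREE]
Op 4: c = malloc(12) -> c = 12; heap: [0-6 FREE][7-11 ALLOC][12-23 ALLOC][24-38 FREE]
Op 5: c = realloc(c, 17) -> c = 12; heap: [0-6 FREE][7-11 ALLOC][12-28 ALLOC][29-38 FREE]
Op 6: d = malloc(6) -> d = 0; heap: [0-5 ALLOC][6-6 FREE][7-11 ALLOC][12-28 ALLOC][29-38 FREE]
Op 7: free(c) -> (freed c); heap: [0-5 ALLOC][6-6 FREE][7-11 ALLOC][12-38 FREE]
malloc(12): first-fit scan over [0-5 ALLOC][6-6 FREE][7-11 ALLOC][12-38 FREE] -> 12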